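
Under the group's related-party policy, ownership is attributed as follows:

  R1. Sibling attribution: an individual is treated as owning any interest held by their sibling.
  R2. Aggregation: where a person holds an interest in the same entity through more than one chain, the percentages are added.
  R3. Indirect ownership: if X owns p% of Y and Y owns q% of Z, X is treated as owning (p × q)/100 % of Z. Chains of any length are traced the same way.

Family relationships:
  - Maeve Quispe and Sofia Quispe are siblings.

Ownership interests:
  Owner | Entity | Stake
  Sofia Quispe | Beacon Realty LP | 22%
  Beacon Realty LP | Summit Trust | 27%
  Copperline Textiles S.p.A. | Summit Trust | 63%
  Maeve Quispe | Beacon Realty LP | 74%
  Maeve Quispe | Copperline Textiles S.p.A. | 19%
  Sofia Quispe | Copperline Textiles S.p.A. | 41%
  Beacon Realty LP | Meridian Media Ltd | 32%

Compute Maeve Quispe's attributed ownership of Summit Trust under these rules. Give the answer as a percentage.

By sibling attribution (R1), Maeve Quispe is treated as also owning Sofia Quispe's interest in Copperline Textiles S.p.A, giving 19% + 41% = 60%.
By sibling attribution (R1), Maeve Quispe is treated as also owning Sofia Quispe's interest in Beacon Realty LP, giving 74% + 22% = 96%.
Chain via Copperline Textiles S.p.A. (R3): 60% × 63% = 37.8% of Summit Trust.
Chain via Beacon Realty LP (R3): 96% × 27% = 25.92% of Summit Trust.
Aggregating (R2): 37.8% + 25.92% = 63.72%.

63.72%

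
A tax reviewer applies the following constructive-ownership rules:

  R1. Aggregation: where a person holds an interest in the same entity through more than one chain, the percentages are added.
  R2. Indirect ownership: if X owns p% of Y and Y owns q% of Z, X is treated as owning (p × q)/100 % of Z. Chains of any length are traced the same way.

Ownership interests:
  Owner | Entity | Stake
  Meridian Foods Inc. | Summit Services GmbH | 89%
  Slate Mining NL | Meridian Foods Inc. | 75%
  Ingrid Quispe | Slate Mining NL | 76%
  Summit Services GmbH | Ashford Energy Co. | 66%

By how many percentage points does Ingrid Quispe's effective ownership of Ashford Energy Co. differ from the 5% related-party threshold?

Chain via Slate Mining NL → Meridian Foods Inc. → Summit Services GmbH (R2): 76% × 75% × 89% × 66% = 33.4818% of Ashford Energy Co.
33.4818% exceeds the 5% threshold by 28.4818 percentage points.

28.4818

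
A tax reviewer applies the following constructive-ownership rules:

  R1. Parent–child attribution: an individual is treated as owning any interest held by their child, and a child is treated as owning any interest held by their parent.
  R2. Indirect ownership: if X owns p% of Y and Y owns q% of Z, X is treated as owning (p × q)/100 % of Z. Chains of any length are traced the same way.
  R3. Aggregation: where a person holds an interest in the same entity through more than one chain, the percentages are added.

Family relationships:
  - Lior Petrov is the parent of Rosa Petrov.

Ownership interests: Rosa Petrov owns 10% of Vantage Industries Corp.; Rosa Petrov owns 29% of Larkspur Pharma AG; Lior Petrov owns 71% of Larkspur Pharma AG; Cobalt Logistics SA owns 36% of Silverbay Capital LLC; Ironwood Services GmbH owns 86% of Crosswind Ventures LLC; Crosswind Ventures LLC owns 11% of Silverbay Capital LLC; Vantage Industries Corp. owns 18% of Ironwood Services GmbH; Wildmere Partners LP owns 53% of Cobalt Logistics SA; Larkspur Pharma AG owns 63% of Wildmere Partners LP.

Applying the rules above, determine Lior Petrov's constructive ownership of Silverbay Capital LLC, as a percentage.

By parent–child attribution (R1), Lior Petrov is treated as also owning Rosa Petrov's interest in Larkspur Pharma AG, giving 71% + 29% = 100%.
By parent–child attribution (R1), Lior Petrov is treated as owning Rosa Petrov's 10% interest in Vantage Industries Corp.
Chain via Larkspur Pharma AG → Wildmere Partners LP → Cobalt Logistics SA (R2): 100% × 63% × 53% × 36% = 12.0204% of Silverbay Capital LLC.
Chain via Vantage Industries Corp. → Ironwood Services GmbH → Crosswind Ventures LLC (R2): 10% × 18% × 86% × 11% = 0.17028% of Silverbay Capital LLC.
Aggregating (R3): 12.0204% + 0.17028% = 12.19068%.

12.19068%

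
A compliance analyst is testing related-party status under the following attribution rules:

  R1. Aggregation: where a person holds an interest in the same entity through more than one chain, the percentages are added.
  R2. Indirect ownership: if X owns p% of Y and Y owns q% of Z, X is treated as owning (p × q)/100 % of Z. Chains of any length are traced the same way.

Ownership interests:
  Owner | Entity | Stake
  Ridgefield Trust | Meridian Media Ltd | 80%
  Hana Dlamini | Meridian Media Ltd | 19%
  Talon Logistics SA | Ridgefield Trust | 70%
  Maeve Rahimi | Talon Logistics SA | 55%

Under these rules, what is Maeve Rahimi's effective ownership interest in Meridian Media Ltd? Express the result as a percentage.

30.8%

Chain via Talon Logistics SA → Ridgefield Trust (R2): 55% × 70% × 80% = 30.8% of Meridian Media Ltd.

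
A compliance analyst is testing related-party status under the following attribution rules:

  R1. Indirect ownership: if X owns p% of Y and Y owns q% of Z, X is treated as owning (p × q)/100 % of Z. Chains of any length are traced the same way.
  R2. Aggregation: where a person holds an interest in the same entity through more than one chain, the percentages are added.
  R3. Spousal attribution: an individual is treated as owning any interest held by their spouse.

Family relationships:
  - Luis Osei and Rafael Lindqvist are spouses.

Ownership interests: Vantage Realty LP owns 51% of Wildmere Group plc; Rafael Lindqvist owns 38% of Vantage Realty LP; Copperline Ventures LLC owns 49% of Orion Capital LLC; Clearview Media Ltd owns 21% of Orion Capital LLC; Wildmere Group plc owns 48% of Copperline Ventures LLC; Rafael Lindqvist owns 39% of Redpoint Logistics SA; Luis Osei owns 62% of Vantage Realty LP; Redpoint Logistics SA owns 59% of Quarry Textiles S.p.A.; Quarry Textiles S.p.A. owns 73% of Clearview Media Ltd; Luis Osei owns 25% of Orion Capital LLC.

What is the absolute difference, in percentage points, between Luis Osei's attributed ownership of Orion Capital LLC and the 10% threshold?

30.522633

By spousal attribution (R3), Luis Osei is treated as also owning Rafael Lindqvist's interest in Vantage Realty LP, giving 62% + 38% = 100%.
By spousal attribution (R3), Luis Osei is treated as owning Rafael Lindqvist's 39% interest in Redpoint Logistics SA.
Chain via Vantage Realty LP → Wildmere Group plc → Copperline Ventures LLC (R1): 100% × 51% × 48% × 49% = 11.9952% of Orion Capital LLC.
Direct interest in Orion Capital LLC: 25%.
Chain via Redpoint Logistics SA → Quarry Textiles S.p.A. → Clearview Media Ltd (R1): 39% × 59% × 73% × 21% = 3.527433% of Orion Capital LLC.
Aggregating (R2): 11.9952% + 25% + 3.527433% = 40.522633%.
40.522633% exceeds the 10% threshold by 30.522633 percentage points.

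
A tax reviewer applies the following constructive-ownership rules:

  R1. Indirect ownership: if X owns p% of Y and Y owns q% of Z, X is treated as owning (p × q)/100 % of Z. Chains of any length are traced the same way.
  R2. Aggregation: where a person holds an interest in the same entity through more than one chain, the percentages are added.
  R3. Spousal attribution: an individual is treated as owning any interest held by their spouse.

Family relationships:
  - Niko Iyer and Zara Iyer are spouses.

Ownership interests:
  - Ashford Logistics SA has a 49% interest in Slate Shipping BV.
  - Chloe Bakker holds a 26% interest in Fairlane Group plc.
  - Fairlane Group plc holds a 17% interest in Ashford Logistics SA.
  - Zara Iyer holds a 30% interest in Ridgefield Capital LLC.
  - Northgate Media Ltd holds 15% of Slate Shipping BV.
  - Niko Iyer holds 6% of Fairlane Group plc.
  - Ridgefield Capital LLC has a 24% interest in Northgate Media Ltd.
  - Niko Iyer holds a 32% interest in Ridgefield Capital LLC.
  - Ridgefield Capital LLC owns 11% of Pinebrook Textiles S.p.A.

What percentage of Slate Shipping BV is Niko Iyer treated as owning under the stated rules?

By spousal attribution (R3), Niko Iyer is treated as also owning Zara Iyer's interest in Ridgefield Capital LLC, giving 32% + 30% = 62%.
Chain via Fairlane Group plc → Ashford Logistics SA (R1): 6% × 17% × 49% = 0.4998% of Slate Shipping BV.
Chain via Ridgefield Capital LLC → Northgate Media Ltd (R1): 62% × 24% × 15% = 2.232% of Slate Shipping BV.
Aggregating (R2): 0.4998% + 2.232% = 2.7318%.

2.7318%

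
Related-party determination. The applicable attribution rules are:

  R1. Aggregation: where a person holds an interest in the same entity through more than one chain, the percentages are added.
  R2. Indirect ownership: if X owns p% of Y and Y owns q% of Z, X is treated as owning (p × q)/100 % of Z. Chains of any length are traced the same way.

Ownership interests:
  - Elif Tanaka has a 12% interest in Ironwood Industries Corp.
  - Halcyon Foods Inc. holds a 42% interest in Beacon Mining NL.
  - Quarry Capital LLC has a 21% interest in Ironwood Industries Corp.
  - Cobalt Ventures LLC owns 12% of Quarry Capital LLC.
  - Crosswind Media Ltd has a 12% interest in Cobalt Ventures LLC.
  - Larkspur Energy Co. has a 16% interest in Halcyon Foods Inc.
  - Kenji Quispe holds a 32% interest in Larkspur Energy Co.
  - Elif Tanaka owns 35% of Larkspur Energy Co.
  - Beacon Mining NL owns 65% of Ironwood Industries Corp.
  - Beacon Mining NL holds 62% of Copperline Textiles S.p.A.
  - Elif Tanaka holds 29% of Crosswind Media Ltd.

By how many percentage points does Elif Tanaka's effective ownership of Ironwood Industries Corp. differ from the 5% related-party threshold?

8.616496

Chain via Larkspur Energy Co. → Halcyon Foods Inc. → Beacon Mining NL (R2): 35% × 16% × 42% × 65% = 1.5288% of Ironwood Industries Corp.
Chain via Crosswind Media Ltd → Cobalt Ventures LLC → Quarry Capital LLC (R2): 29% × 12% × 12% × 21% = 0.087696% of Ironwood Industries Corp.
Direct interest in Ironwood Industries Corp: 12%.
Aggregating (R1): 1.5288% + 0.087696% + 12% = 13.616496%.
13.616496% exceeds the 5% threshold by 8.616496 percentage points.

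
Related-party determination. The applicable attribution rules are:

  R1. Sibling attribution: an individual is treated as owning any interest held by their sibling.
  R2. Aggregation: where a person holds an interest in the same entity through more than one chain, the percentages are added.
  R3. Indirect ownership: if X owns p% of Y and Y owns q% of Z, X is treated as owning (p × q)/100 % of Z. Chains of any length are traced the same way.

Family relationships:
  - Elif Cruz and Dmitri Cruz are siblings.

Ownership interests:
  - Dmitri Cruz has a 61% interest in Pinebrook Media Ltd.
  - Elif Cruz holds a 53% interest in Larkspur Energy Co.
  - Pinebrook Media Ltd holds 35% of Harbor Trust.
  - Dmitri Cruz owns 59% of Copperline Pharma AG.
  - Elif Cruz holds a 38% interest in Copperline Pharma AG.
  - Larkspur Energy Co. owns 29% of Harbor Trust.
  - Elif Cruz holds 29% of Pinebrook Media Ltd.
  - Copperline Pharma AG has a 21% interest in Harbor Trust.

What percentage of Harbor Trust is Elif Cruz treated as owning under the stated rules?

67.24%

By sibling attribution (R1), Elif Cruz is treated as also owning Dmitri Cruz's interest in Copperline Pharma AG, giving 38% + 59% = 97%.
By sibling attribution (R1), Elif Cruz is treated as also owning Dmitri Cruz's interest in Pinebrook Media Ltd, giving 29% + 61% = 90%.
Chain via Copperline Pharma AG (R3): 97% × 21% = 20.37% of Harbor Trust.
Chain via Pinebrook Media Ltd (R3): 90% × 35% = 31.5% of Harbor Trust.
Chain via Larkspur Energy Co. (R3): 53% × 29% = 15.37% of Harbor Trust.
Aggregating (R2): 20.37% + 31.5% + 15.37% = 67.24%.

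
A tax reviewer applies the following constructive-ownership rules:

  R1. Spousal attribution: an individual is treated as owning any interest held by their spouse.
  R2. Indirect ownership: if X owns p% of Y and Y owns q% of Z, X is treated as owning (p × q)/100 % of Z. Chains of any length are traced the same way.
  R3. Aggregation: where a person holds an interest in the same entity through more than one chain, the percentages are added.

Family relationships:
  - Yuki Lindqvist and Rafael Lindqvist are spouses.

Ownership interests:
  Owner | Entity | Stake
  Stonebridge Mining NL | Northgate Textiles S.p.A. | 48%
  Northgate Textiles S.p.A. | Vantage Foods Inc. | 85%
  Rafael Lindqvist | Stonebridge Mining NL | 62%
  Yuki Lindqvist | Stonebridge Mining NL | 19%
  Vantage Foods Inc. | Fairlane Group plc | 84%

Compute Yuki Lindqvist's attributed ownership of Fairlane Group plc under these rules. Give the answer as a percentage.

By spousal attribution (R1), Yuki Lindqvist is treated as also owning Rafael Lindqvist's interest in Stonebridge Mining NL, giving 19% + 62% = 81%.
Chain via Stonebridge Mining NL → Northgate Textiles S.p.A. → Vantage Foods Inc. (R2): 81% × 48% × 85% × 84% = 27.76032% of Fairlane Group plc.

27.76032%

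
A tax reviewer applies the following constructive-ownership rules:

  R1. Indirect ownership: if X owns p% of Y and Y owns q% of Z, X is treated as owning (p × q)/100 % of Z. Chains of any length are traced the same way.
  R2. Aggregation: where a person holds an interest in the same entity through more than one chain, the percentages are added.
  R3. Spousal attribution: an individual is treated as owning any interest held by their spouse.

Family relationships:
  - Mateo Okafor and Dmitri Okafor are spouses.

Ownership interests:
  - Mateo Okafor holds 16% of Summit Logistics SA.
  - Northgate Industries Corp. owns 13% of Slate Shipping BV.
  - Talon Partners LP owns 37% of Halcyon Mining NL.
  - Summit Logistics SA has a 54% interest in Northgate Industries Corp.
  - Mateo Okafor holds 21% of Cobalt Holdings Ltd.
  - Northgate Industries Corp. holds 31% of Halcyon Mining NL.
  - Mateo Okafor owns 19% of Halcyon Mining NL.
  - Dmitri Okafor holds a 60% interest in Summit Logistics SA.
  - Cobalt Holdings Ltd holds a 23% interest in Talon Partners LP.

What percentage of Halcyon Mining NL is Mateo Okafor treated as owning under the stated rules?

By spousal attribution (R3), Mateo Okafor is treated as also owning Dmitri Okafor's interest in Summit Logistics SA, giving 16% + 60% = 76%.
Chain via Summit Logistics SA → Northgate Industries Corp. (R1): 76% × 54% × 31% = 12.7224% of Halcyon Mining NL.
Chain via Cobalt Holdings Ltd → Talon Partners LP (R1): 21% × 23% × 37% = 1.7871% of Halcyon Mining NL.
Direct interest in Halcyon Mining NL: 19%.
Aggregating (R2): 12.7224% + 1.7871% + 19% = 33.5095%.

33.5095%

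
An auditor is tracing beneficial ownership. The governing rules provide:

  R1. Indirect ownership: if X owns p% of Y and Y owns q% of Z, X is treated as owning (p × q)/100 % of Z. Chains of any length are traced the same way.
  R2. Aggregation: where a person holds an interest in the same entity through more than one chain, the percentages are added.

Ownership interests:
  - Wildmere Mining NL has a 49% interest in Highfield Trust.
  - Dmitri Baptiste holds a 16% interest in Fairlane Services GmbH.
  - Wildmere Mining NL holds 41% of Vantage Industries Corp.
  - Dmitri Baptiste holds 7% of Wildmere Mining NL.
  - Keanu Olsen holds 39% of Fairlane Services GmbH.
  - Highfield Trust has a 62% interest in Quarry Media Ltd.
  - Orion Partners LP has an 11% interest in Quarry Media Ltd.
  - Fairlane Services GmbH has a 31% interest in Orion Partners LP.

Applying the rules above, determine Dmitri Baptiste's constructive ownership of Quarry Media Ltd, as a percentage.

Chain via Fairlane Services GmbH → Orion Partners LP (R1): 16% × 31% × 11% = 0.5456% of Quarry Media Ltd.
Chain via Wildmere Mining NL → Highfield Trust (R1): 7% × 49% × 62% = 2.1266% of Quarry Media Ltd.
Aggregating (R2): 0.5456% + 2.1266% = 2.6722%.

2.6722%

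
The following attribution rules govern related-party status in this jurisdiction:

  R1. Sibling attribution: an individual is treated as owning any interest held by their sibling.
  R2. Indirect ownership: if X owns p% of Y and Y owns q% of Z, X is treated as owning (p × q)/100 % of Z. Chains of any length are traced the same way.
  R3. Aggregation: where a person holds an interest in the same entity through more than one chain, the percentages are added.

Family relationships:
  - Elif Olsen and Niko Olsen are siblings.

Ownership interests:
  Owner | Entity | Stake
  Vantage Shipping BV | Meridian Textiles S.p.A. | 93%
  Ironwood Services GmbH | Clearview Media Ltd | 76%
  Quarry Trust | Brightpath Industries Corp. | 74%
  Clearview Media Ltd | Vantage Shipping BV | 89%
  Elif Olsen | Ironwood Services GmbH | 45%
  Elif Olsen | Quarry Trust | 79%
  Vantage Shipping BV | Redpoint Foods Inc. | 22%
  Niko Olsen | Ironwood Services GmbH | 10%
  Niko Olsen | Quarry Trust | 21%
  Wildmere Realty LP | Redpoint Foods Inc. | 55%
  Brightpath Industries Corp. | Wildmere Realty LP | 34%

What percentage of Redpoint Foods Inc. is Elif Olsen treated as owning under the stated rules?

By sibling attribution (R1), Elif Olsen is treated as also owning Niko Olsen's interest in Quarry Trust, giving 79% + 21% = 100%.
By sibling attribution (R1), Elif Olsen is treated as also owning Niko Olsen's interest in Ironwood Services GmbH, giving 45% + 10% = 55%.
Chain via Quarry Trust → Brightpath Industries Corp. → Wildmere Realty LP (R2): 100% × 74% × 34% × 55% = 13.838% of Redpoint Foods Inc.
Chain via Ironwood Services GmbH → Clearview Media Ltd → Vantage Shipping BV (R2): 55% × 76% × 89% × 22% = 8.18444% of Redpoint Foods Inc.
Aggregating (R3): 13.838% + 8.18444% = 22.02244%.

22.02244%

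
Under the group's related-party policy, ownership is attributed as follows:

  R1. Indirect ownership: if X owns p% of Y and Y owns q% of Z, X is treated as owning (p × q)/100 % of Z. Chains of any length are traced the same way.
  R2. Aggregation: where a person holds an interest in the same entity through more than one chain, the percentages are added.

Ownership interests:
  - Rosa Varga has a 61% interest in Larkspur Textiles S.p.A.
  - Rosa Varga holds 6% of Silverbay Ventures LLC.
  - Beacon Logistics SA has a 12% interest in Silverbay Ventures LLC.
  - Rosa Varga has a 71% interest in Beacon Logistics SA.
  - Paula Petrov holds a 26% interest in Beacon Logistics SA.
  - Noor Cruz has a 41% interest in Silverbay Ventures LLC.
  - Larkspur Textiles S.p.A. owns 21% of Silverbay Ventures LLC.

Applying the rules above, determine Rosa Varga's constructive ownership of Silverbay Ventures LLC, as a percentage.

Chain via Beacon Logistics SA (R1): 71% × 12% = 8.52% of Silverbay Ventures LLC.
Chain via Larkspur Textiles S.p.A. (R1): 61% × 21% = 12.81% of Silverbay Ventures LLC.
Direct interest in Silverbay Ventures LLC: 6%.
Aggregating (R2): 8.52% + 12.81% + 6% = 27.33%.

27.33%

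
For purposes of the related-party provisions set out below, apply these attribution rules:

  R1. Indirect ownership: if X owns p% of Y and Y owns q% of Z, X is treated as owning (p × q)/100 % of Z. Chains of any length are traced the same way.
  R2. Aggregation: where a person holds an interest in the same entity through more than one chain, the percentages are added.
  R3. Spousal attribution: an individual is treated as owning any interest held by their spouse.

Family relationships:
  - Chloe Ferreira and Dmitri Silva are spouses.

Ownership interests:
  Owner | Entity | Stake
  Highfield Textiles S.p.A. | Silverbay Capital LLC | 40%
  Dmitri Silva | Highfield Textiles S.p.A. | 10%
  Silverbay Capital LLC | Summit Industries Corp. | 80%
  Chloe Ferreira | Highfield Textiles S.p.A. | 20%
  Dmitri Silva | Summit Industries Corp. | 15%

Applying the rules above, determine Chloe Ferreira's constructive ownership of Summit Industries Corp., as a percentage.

By spousal attribution (R3), Chloe Ferreira is treated as also owning Dmitri Silva's interest in Highfield Textiles S.p.A, giving 20% + 10% = 30%.
By spousal attribution (R3), Chloe Ferreira is treated as owning Dmitri Silva's 15% interest in Summit Industries Corp.
Chain via Highfield Textiles S.p.A. → Silverbay Capital LLC (R1): 30% × 40% × 80% = 9.6% of Summit Industries Corp.
Direct interest in Summit Industries Corp: 15%.
Aggregating (R2): 9.6% + 15% = 24.6%.

24.6%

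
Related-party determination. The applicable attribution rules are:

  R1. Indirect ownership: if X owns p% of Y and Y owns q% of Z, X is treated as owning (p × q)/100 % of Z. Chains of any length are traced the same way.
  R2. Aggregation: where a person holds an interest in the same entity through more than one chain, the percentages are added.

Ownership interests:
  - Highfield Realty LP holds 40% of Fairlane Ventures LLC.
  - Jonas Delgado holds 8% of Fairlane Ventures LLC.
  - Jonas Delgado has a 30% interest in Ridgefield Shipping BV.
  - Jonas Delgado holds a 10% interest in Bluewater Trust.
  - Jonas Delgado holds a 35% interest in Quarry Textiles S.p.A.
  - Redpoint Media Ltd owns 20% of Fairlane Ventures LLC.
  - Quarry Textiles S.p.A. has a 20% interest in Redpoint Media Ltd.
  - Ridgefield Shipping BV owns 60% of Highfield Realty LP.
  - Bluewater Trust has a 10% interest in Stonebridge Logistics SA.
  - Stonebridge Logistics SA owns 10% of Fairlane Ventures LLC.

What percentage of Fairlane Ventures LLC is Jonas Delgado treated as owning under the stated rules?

16.7%

Chain via Ridgefield Shipping BV → Highfield Realty LP (R1): 30% × 60% × 40% = 7.2% of Fairlane Ventures LLC.
Chain via Quarry Textiles S.p.A. → Redpoint Media Ltd (R1): 35% × 20% × 20% = 1.4% of Fairlane Ventures LLC.
Chain via Bluewater Trust → Stonebridge Logistics SA (R1): 10% × 10% × 10% = 0.1% of Fairlane Ventures LLC.
Direct interest in Fairlane Ventures LLC: 8%.
Aggregating (R2): 7.2% + 1.4% + 0.1% + 8% = 16.7%.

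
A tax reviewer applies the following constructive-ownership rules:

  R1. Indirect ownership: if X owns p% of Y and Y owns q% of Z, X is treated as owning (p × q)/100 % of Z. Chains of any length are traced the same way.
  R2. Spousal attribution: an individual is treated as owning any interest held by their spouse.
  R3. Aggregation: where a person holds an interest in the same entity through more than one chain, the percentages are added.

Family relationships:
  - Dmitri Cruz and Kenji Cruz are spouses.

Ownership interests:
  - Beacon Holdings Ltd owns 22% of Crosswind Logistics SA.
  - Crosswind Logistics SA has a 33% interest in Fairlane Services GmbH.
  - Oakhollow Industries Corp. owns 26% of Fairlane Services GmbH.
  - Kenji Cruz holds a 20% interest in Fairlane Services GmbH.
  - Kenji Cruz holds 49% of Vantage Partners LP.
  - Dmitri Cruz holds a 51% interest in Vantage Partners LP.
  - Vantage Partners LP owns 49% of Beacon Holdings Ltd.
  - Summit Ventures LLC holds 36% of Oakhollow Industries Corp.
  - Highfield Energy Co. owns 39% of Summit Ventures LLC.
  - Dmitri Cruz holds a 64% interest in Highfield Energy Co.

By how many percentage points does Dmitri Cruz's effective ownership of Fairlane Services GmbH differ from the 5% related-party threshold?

20.893656

By spousal attribution (R2), Dmitri Cruz is treated as also owning Kenji Cruz's interest in Vantage Partners LP, giving 51% + 49% = 100%.
By spousal attribution (R2), Dmitri Cruz is treated as owning Kenji Cruz's 20% interest in Fairlane Services GmbH.
Chain via Vantage Partners LP → Beacon Holdings Ltd → Crosswind Logistics SA (R1): 100% × 49% × 22% × 33% = 3.5574% of Fairlane Services GmbH.
Chain via Highfield Energy Co. → Summit Ventures LLC → Oakhollow Industries Corp. (R1): 64% × 39% × 36% × 26% = 2.336256% of Fairlane Services GmbH.
Direct interest in Fairlane Services GmbH: 20%.
Aggregating (R3): 3.5574% + 2.336256% + 20% = 25.893656%.
25.893656% exceeds the 5% threshold by 20.893656 percentage points.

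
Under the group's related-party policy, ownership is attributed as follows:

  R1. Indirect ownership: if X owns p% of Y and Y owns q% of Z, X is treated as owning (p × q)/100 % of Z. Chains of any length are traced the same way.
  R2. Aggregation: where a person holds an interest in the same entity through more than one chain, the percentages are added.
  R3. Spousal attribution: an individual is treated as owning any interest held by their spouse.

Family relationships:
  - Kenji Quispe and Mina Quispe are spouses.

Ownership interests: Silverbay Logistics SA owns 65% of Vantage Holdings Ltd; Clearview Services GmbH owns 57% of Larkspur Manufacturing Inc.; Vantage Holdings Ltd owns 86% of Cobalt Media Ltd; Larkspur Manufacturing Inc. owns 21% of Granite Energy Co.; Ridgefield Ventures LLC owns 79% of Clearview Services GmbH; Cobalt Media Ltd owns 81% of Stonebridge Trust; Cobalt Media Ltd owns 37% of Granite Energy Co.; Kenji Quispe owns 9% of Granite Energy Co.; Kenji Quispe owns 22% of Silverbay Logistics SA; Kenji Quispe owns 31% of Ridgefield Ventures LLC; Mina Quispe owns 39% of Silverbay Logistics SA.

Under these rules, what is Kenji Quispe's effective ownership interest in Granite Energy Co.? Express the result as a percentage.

By spousal attribution (R3), Kenji Quispe is treated as also owning Mina Quispe's interest in Silverbay Logistics SA, giving 22% + 39% = 61%.
Chain via Silverbay Logistics SA → Vantage Holdings Ltd → Cobalt Media Ltd (R1): 61% × 65% × 86% × 37% = 12.61663% of Granite Energy Co.
Chain via Ridgefield Ventures LLC → Clearview Services GmbH → Larkspur Manufacturing Inc. (R1): 31% × 79% × 57% × 21% = 2.931453% of Granite Energy Co.
Direct interest in Granite Energy Co: 9%.
Aggregating (R2): 12.61663% + 2.931453% + 9% = 24.548083%.

24.548083%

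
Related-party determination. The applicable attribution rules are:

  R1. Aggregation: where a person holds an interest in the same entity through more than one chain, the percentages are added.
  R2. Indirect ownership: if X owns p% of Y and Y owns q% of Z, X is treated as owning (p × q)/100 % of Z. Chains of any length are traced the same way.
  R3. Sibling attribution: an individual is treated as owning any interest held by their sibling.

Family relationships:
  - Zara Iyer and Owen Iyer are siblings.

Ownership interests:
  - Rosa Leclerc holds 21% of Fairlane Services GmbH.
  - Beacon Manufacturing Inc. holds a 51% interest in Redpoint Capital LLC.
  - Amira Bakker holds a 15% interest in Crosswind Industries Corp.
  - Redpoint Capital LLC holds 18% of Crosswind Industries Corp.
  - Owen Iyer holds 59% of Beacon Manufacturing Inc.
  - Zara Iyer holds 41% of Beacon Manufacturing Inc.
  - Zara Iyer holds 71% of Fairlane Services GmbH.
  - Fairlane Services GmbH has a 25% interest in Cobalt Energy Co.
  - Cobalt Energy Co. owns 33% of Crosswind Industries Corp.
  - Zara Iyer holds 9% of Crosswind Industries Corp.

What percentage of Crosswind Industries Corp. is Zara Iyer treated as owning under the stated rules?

24.0375%

By sibling attribution (R3), Zara Iyer is treated as also owning Owen Iyer's interest in Beacon Manufacturing Inc, giving 41% + 59% = 100%.
Chain via Fairlane Services GmbH → Cobalt Energy Co. (R2): 71% × 25% × 33% = 5.8575% of Crosswind Industries Corp.
Chain via Beacon Manufacturing Inc. → Redpoint Capital LLC (R2): 100% × 51% × 18% = 9.18% of Crosswind Industries Corp.
Direct interest in Crosswind Industries Corp: 9%.
Aggregating (R1): 5.8575% + 9.18% + 9% = 24.0375%.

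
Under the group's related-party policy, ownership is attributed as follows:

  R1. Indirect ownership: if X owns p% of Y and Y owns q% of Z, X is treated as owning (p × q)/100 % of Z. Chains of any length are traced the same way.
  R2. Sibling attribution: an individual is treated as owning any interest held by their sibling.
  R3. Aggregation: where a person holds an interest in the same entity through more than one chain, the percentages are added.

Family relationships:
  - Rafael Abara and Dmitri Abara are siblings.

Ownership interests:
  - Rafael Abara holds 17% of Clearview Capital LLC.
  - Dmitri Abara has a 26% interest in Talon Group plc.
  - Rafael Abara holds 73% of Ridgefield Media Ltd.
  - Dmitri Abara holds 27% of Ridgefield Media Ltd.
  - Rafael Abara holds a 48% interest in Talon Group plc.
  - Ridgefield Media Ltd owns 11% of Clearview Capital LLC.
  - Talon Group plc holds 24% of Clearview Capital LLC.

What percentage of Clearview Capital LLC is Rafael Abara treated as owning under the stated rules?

45.76%

By sibling attribution (R2), Rafael Abara is treated as also owning Dmitri Abara's interest in Ridgefield Media Ltd, giving 73% + 27% = 100%.
By sibling attribution (R2), Rafael Abara is treated as also owning Dmitri Abara's interest in Talon Group plc, giving 48% + 26% = 74%.
Chain via Ridgefield Media Ltd (R1): 100% × 11% = 11% of Clearview Capital LLC.
Chain via Talon Group plc (R1): 74% × 24% = 17.76% of Clearview Capital LLC.
Direct interest in Clearview Capital LLC: 17%.
Aggregating (R3): 11% + 17.76% + 17% = 45.76%.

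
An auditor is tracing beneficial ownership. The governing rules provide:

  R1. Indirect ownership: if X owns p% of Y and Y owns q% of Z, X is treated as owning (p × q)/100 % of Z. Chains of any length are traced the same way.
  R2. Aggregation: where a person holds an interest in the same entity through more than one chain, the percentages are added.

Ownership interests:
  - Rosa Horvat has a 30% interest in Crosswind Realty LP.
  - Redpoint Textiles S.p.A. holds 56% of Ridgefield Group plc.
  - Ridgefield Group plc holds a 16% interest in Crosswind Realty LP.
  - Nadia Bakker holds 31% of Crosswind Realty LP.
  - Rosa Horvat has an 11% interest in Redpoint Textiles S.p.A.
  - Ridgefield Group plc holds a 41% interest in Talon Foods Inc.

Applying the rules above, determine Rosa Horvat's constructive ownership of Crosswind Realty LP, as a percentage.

30.9856%

Chain via Redpoint Textiles S.p.A. → Ridgefield Group plc (R1): 11% × 56% × 16% = 0.9856% of Crosswind Realty LP.
Direct interest in Crosswind Realty LP: 30%.
Aggregating (R2): 0.9856% + 30% = 30.9856%.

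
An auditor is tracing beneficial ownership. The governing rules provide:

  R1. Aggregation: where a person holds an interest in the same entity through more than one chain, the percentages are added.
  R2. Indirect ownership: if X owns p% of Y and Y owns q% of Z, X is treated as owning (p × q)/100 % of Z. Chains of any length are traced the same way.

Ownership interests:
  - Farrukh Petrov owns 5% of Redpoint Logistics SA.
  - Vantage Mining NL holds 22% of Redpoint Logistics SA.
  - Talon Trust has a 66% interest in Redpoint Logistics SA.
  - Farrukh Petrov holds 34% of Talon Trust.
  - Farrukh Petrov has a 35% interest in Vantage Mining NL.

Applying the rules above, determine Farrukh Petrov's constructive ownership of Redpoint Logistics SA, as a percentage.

Chain via Talon Trust (R2): 34% × 66% = 22.44% of Redpoint Logistics SA.
Chain via Vantage Mining NL (R2): 35% × 22% = 7.7% of Redpoint Logistics SA.
Direct interest in Redpoint Logistics SA: 5%.
Aggregating (R1): 22.44% + 7.7% + 5% = 35.14%.

35.14%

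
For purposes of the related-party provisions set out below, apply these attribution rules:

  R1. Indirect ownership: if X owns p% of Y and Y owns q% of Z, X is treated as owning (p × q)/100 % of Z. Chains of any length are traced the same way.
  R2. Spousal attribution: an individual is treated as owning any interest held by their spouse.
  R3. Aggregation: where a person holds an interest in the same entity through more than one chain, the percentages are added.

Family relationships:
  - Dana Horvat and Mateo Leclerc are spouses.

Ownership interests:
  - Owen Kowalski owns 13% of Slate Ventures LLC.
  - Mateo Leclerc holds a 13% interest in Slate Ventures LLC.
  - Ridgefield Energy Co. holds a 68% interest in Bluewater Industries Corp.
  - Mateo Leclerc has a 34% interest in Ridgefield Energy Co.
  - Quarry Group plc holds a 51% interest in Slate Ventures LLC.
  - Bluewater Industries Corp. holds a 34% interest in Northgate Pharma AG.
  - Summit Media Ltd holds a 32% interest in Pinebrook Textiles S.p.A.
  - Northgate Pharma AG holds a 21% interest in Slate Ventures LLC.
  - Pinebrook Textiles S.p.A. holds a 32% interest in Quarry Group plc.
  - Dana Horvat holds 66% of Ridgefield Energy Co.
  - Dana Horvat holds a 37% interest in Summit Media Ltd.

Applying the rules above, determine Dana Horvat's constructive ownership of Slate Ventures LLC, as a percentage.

By spousal attribution (R2), Dana Horvat is treated as also owning Mateo Leclerc's interest in Ridgefield Energy Co, giving 66% + 34% = 100%.
By spousal attribution (R2), Dana Horvat is treated as owning Mateo Leclerc's 13% interest in Slate Ventures LLC.
Chain via Ridgefield Energy Co. → Bluewater Industries Corp. → Northgate Pharma AG (R1): 100% × 68% × 34% × 21% = 4.8552% of Slate Ventures LLC.
Chain via Summit Media Ltd → Pinebrook Textiles S.p.A. → Quarry Group plc (R1): 37% × 32% × 32% × 51% = 1.932288% of Slate Ventures LLC.
Direct interest in Slate Ventures LLC: 13%.
Aggregating (R3): 4.8552% + 1.932288% + 13% = 19.787488%.

19.787488%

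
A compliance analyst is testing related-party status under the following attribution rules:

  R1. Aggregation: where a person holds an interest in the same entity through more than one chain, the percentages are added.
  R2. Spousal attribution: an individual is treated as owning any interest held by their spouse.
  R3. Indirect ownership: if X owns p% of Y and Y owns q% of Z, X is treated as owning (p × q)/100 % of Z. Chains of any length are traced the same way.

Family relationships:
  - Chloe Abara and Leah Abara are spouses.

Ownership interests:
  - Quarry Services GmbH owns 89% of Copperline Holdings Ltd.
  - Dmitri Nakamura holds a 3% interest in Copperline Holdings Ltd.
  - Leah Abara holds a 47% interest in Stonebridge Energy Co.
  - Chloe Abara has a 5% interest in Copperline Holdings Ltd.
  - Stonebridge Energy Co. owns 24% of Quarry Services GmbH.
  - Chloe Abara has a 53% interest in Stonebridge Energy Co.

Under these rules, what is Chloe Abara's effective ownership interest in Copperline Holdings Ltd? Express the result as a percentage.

26.36%

By spousal attribution (R2), Chloe Abara is treated as also owning Leah Abara's interest in Stonebridge Energy Co, giving 53% + 47% = 100%.
Chain via Stonebridge Energy Co. → Quarry Services GmbH (R3): 100% × 24% × 89% = 21.36% of Copperline Holdings Ltd.
Direct interest in Copperline Holdings Ltd: 5%.
Aggregating (R1): 21.36% + 5% = 26.36%.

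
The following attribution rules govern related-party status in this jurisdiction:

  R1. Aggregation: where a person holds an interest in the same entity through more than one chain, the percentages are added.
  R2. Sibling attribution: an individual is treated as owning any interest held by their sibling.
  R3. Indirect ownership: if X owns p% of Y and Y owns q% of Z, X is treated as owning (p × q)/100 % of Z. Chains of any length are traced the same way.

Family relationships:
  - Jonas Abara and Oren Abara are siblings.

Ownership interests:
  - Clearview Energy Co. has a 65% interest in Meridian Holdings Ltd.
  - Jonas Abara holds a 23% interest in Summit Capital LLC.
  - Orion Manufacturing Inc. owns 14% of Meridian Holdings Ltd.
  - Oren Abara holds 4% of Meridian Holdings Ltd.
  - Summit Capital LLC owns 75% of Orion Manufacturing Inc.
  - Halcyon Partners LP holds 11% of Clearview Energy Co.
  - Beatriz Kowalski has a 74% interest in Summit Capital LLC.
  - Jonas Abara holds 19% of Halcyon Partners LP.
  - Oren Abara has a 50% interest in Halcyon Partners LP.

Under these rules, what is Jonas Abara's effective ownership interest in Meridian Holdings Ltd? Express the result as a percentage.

11.3485%

By sibling attribution (R2), Jonas Abara is treated as also owning Oren Abara's interest in Halcyon Partners LP, giving 19% + 50% = 69%.
By sibling attribution (R2), Jonas Abara is treated as owning Oren Abara's 4% interest in Meridian Holdings Ltd.
Chain via Halcyon Partners LP → Clearview Energy Co. (R3): 69% × 11% × 65% = 4.9335% of Meridian Holdings Ltd.
Chain via Summit Capital LLC → Orion Manufacturing Inc. (R3): 23% × 75% × 14% = 2.415% of Meridian Holdings Ltd.
Direct interest in Meridian Holdings Ltd: 4%.
Aggregating (R1): 4.9335% + 2.415% + 4% = 11.3485%.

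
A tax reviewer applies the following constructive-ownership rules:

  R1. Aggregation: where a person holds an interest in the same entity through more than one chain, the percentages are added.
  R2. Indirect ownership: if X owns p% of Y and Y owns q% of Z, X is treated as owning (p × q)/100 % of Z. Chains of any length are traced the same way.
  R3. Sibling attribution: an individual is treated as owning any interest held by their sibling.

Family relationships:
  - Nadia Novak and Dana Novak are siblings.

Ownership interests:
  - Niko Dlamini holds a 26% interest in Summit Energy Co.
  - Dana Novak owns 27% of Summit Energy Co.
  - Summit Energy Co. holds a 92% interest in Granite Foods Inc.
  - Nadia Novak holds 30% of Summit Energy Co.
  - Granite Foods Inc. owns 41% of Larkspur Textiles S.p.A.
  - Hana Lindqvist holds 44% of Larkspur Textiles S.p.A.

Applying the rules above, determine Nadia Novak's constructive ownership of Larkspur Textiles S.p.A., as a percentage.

21.5004%

By sibling attribution (R3), Nadia Novak is treated as also owning Dana Novak's interest in Summit Energy Co, giving 30% + 27% = 57%.
Chain via Summit Energy Co. → Granite Foods Inc. (R2): 57% × 92% × 41% = 21.5004% of Larkspur Textiles S.p.A.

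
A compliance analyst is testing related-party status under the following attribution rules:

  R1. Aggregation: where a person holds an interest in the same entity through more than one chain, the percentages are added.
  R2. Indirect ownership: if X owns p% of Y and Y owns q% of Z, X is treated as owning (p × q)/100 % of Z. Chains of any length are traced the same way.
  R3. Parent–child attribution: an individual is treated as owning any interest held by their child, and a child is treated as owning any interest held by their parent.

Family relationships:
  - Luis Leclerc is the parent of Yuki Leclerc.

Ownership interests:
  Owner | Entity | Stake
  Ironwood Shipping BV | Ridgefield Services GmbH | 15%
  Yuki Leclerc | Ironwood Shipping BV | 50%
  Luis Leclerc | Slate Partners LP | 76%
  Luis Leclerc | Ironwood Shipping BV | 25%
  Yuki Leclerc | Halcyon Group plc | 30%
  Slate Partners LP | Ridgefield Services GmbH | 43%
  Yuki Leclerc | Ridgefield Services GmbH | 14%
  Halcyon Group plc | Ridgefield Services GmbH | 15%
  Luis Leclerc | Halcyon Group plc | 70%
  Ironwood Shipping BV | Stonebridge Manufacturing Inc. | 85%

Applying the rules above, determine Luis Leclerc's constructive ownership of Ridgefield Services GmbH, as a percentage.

By parent–child attribution (R3), Luis Leclerc is treated as also owning Yuki Leclerc's interest in Halcyon Group plc, giving 70% + 30% = 100%.
By parent–child attribution (R3), Luis Leclerc is treated as also owning Yuki Leclerc's interest in Ironwood Shipping BV, giving 25% + 50% = 75%.
By parent–child attribution (R3), Luis Leclerc is treated as owning Yuki Leclerc's 14% interest in Ridgefield Services GmbH.
Chain via Halcyon Group plc (R2): 100% × 15% = 15% of Ridgefield Services GmbH.
Chain via Slate Partners LP (R2): 76% × 43% = 32.68% of Ridgefield Services GmbH.
Chain via Ironwood Shipping BV (R2): 75% × 15% = 11.25% of Ridgefield Services GmbH.
Direct interest in Ridgefield Services GmbH: 14%.
Aggregating (R1): 15% + 32.68% + 11.25% + 14% = 72.93%.

72.93%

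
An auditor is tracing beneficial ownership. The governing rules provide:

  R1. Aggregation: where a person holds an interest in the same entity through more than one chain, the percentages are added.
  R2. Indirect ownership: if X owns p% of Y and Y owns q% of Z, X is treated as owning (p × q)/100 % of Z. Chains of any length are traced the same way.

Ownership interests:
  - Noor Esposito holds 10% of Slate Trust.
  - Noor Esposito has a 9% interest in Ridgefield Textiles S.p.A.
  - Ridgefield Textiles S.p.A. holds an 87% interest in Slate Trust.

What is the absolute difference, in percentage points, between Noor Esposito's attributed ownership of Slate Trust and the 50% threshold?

Chain via Ridgefield Textiles S.p.A. (R2): 9% × 87% = 7.83% of Slate Trust.
Direct interest in Slate Trust: 10%.
Aggregating (R1): 7.83% + 10% = 17.83%.
17.83% falls short of the 50% threshold by 32.17 percentage points.

32.17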